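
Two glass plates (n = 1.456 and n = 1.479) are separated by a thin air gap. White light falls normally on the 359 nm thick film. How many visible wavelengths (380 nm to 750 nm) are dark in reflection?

At the upper boundary (n = 1.456 to n = 1.0) the reflected ray undergoes no phase shift.
At the lower boundary (n = 1.0 to n = 1.479) the reflected ray undergoes a half-wave phase shift.
Exactly one π shift → a net half-wave offset.
For dark reflection here: 2 n t = m λ.
λ = 2 n t / m = 718 / m nm.
m=1: 718 nm (visible); m=2: 359 nm (UV).

1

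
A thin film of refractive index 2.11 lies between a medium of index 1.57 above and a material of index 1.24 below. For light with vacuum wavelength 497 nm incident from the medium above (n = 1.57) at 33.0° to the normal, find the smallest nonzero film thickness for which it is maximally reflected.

64.4 nm

At the upper boundary (n = 1.57 to n = 2.11) the reflected ray undergoes a half-wave phase shift.
Ray reflecting at the bottom interface goes from n = 2.11 toward n = 1.24: no phase shift.
Net: one phase inversion between the two reflected rays.
So the condition for constructive reflection is 2 n t cos θ_r = (m + ½) λ.
Snell's law: 1.57 sin 33.0° = 2.11 sin θ_r → sin θ_r = 0.405, cos θ_r = 0.914.
Minimum at m = 0: t = λ / (4 n cos θ_r) = 497 / (4 × 2.11 × 0.914) = 64.4 nm.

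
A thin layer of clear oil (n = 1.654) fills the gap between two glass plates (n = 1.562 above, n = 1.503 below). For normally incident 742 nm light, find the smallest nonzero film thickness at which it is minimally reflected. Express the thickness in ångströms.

Ray reflecting at the top interface goes from n = 1.562 toward n = 1.654: a half-wave phase shift.
At the lower boundary (n = 1.654 to n = 1.503) the reflected ray undergoes no phase shift.
Exactly one π shift → a net half-wave offset.
With one net inversion, destructive interference in reflection requires 2 n t = m λ.
Minimum nonzero at m = 1: t = λ / (2 n) = 742 / (2 × 1.654) = 224 nm.

2243 Å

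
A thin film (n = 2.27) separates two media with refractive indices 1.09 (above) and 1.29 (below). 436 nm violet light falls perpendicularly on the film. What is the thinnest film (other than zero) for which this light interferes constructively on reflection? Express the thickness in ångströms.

480 Å

At the upper boundary (n = 1.09 to n = 2.27) the reflected ray undergoes a half-wave phase shift.
Ray reflecting at the bottom interface goes from n = 2.27 toward n = 1.29: no phase shift.
Net: one phase inversion between the two reflected rays.
With one net inversion, constructive interference in reflection requires 2 n t = (m + ½) λ.
Minimum at m = 0: t = λ / (4 n) = 436 / (4 × 2.27) = 48.0 nm.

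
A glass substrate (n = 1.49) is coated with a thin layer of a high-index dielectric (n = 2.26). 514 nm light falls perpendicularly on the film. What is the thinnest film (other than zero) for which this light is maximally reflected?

56.9 nm

Top surface (1.0 → 2.26): reflection off a higher-index medium gives a half-wave phase shift.
Bottom surface (2.26 → 1.49): reflection off a lower-index medium gives no phase shift.
The two reflections differ by half a wavelength.
With one net inversion, constructive interference in reflection requires 2 n t = (m + ½) λ.
Minimum at m = 0: t = λ / (4 n) = 514 / (4 × 2.26) = 56.9 nm.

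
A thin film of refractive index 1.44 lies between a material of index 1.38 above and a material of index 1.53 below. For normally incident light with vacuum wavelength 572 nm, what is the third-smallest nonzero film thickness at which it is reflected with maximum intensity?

Top surface (1.38 → 1.44): reflection off a higher-index medium gives a half-wave phase shift.
Ray reflecting at the bottom interface goes from n = 1.44 toward n = 1.53: a half-wave phase shift.
The two reflections carry the same phase change, so no net offset.
With no net inversion, constructive interference in reflection requires 2 n t = m λ.
The third-smallest nonzero thickness corresponds to m = 3: t = m λ / (2 n) = 3.00 × 572 / (2 × 1.44) = 596 nm.

596 nm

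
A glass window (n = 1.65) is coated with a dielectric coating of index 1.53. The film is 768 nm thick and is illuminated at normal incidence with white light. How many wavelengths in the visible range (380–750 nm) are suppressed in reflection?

3

At the upper boundary (n = 1.0 to n = 1.53) the reflected ray undergoes a half-wave phase shift.
At the lower boundary (n = 1.53 to n = 1.65) the reflected ray undergoes a half-wave phase shift.
The two reflections carry the same phase change, so no net offset.
For weak reflection here: 2 n t = (m + ½) λ.
λ = 2 n t / (m + ½) = 2350 / (m + ½) nm.
m=2: 940 nm (IR); m=3: 671 nm (visible); m=4: 522 nm (visible); m=5: 427 nm (visible); m=6: 362 nm (UV).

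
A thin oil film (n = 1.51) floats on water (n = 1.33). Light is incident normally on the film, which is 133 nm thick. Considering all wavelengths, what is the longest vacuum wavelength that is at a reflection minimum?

402 nm

Top surface (1.0 → 1.51): reflection off a higher-index medium gives a half-wave phase shift.
At the lower boundary (n = 1.51 to n = 1.33) the reflected ray undergoes no phase shift.
Exactly one π shift → a net half-wave offset.
So the condition for destructive reflection is 2 n t = m λ.
λ = 2 n t / m. The longest wavelength is m = 1: λ = 2 × 1.51 × 133 / 1.00 = 402 nm.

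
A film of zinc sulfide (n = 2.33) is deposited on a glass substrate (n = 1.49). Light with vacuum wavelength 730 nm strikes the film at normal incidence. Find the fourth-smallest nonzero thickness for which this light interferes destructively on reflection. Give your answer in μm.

Ray reflecting at the top interface goes from n = 1.0 toward n = 2.33: a half-wave phase shift.
Bottom surface (2.33 → 1.49): reflection off a lower-index medium gives no phase shift.
The two reflections differ by half a wavelength.
For weak reflection here: 2 n t = m λ.
The fourth-smallest nonzero thickness corresponds to m = 4: t = m λ / (2 n) = 4.00 × 730 / (2 × 2.33) = 627 nm.

0.627 μm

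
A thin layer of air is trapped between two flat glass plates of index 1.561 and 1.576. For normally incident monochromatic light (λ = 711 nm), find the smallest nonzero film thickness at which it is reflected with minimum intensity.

356 nm

Ray reflecting at the top interface goes from n = 1.561 toward n = 1.0: no phase shift.
At the lower boundary (n = 1.0 to n = 1.576) the reflected ray undergoes a half-wave phase shift.
The two reflections differ by half a wavelength.
With one net inversion, destructive interference in reflection requires 2 n t = m λ.
Minimum nonzero at m = 1: t = λ / (2 n) = 711 / (2 × 1.0) = 356 nm.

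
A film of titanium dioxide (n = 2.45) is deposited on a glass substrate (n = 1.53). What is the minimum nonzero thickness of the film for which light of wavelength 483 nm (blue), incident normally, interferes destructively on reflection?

Top surface (1.0 → 2.45): reflection off a higher-index medium gives a half-wave phase shift.
Ray reflecting at the bottom interface goes from n = 2.45 toward n = 1.53: no phase shift.
Net: one phase inversion between the two reflected rays.
So the condition for destructive reflection is 2 n t = m λ.
Minimum nonzero at m = 1: t = λ / (2 n) = 483 / (2 × 2.45) = 98.6 nm.

98.6 nm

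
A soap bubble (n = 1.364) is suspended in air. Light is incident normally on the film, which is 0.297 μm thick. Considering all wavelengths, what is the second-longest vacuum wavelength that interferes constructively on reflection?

Top surface (1.0 → 1.364): reflection off a higher-index medium gives a half-wave phase shift.
At the lower boundary (n = 1.364 to n = 1.0) the reflected ray undergoes no phase shift.
Exactly one π shift → a net half-wave offset.
For bright reflection here: 2 n t = (m + ½) λ.
λ = 2 n t / (m + ½). The second-longest wavelength is m = 1: λ = 2 × 1.364 × 297 / 1.50 = 540 nm.

540 nm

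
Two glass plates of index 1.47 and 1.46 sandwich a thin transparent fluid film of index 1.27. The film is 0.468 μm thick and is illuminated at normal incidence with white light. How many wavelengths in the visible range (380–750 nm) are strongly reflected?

1

Ray reflecting at the top interface goes from n = 1.47 toward n = 1.27: no phase shift.
At the lower boundary (n = 1.27 to n = 1.46) the reflected ray undergoes a half-wave phase shift.
Exactly one π shift → a net half-wave offset.
With one net inversion, constructive interference in reflection requires 2 n t = (m + ½) λ.
λ = 2 n t / (m + ½) = 1189 / (m + ½) nm.
m=1: 792 nm (IR); m=2: 475 nm (visible); m=3: 340 nm (UV).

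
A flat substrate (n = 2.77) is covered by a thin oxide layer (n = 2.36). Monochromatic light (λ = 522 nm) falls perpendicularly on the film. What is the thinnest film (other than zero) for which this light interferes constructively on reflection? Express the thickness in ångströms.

Top surface (1.0 → 2.36): reflection off a higher-index medium gives a half-wave phase shift.
At the lower boundary (n = 2.36 to n = 2.77) the reflected ray undergoes a half-wave phase shift.
Net: no relative phase inversion (both shifts match).
For strong reflection here: 2 n t = m λ.
Minimum nonzero at m = 1: t = λ / (2 n) = 522 / (2 × 2.36) = 111 nm.

1106 Å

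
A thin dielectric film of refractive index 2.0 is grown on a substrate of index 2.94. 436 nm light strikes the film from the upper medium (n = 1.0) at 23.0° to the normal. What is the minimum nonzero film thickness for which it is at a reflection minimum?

55.6 nm

Ray reflecting at the top interface goes from n = 1.0 toward n = 2.0: a half-wave phase shift.
At the lower boundary (n = 2.0 to n = 2.94) the reflected ray undergoes a half-wave phase shift.
The two reflections carry the same phase change, so no net offset.
For minimum reflection here: 2 n t cos θ_r = (m + ½) λ.
Snell's law: 1.0 sin 23.0° = 2.0 sin θ_r → sin θ_r = 0.195, cos θ_r = 0.981.
Minimum at m = 0: t = λ / (4 n cos θ_r) = 436 / (4 × 2.0 × 0.981) = 55.6 nm.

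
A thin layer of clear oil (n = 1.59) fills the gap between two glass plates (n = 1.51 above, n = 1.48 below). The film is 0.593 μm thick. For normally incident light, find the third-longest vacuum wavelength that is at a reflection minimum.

629 nm

Ray reflecting at the top interface goes from n = 1.51 toward n = 1.59: a half-wave phase shift.
At the lower boundary (n = 1.59 to n = 1.48) the reflected ray undergoes no phase shift.
Exactly one π shift → a net half-wave offset.
For dark reflection here: 2 n t = m λ.
λ = 2 n t / m. The third-longest wavelength is m = 3: λ = 2 × 1.59 × 593 / 3.00 = 629 nm.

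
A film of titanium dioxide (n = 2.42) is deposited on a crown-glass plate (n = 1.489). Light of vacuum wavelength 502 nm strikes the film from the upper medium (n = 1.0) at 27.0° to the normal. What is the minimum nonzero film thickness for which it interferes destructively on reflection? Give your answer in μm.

0.106 μm

Ray reflecting at the top interface goes from n = 1.0 toward n = 2.42: a half-wave phase shift.
Bottom surface (2.42 → 1.489): reflection off a lower-index medium gives no phase shift.
Exactly one π shift → a net half-wave offset.
So the condition for destructive reflection is 2 n t cos θ_r = m λ.
Snell's law: 1.0 sin 27.0° = 2.42 sin θ_r → sin θ_r = 0.188, cos θ_r = 0.982.
Minimum nonzero at m = 1: t = λ / (2 n cos θ_r) = 502 / (2 × 2.42 × 0.982) = 106 nm.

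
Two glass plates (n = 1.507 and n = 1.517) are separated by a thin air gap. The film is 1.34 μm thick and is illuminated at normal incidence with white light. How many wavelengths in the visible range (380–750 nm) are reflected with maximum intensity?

3

Top surface (1.507 → 1.0): reflection off a lower-index medium gives no phase shift.
Ray reflecting at the bottom interface goes from n = 1.0 toward n = 1.517: a half-wave phase shift.
Net: one phase inversion between the two reflected rays.
So the condition for constructive reflection is 2 n t = (m + ½) λ.
λ = 2 n t / (m + ½) = 2680 / (m + ½) nm.
m=3: 766 nm (IR); m=4: 596 nm (visible); m=5: 487 nm (visible); m=6: 412 nm (visible); m=7: 357 nm (UV).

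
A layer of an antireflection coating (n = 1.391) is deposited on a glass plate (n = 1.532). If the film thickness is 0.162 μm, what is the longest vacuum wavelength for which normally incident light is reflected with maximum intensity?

451 nm

Ray reflecting at the top interface goes from n = 1.0 toward n = 1.391: a half-wave phase shift.
At the lower boundary (n = 1.391 to n = 1.532) the reflected ray undergoes a half-wave phase shift.
The two reflections carry the same phase change, so no net offset.
With no net inversion, constructive interference in reflection requires 2 n t = m λ.
λ = 2 n t / m. The longest wavelength is m = 1: λ = 2 × 1.391 × 162 / 1.00 = 451 nm.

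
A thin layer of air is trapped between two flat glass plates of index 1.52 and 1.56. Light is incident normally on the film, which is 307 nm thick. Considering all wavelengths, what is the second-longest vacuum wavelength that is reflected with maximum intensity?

409 nm

Ray reflecting at the top interface goes from n = 1.52 toward n = 1.0: no phase shift.
Bottom surface (1.0 → 1.56): reflection off a higher-index medium gives a half-wave phase shift.
Exactly one π shift → a net half-wave offset.
So the condition for constructive reflection is 2 n t = (m + ½) λ.
λ = 2 n t / (m + ½). The second-longest wavelength is m = 1: λ = 2 × 1.0 × 307 / 1.50 = 409 nm.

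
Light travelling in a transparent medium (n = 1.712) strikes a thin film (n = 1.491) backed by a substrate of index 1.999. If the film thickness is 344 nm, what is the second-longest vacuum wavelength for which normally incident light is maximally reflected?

Ray reflecting at the top interface goes from n = 1.712 toward n = 1.491: no phase shift.
Bottom surface (1.491 → 1.999): reflection off a higher-index medium gives a half-wave phase shift.
The two reflections differ by half a wavelength.
For maximum reflection here: 2 n t = (m + ½) λ.
λ = 2 n t / (m + ½). The second-longest wavelength is m = 1: λ = 2 × 1.491 × 344 / 1.50 = 684 nm.

684 nm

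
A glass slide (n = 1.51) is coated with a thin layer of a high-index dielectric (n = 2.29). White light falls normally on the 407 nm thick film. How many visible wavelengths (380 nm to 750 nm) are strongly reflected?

Top surface (1.0 → 2.29): reflection off a higher-index medium gives a half-wave phase shift.
Bottom surface (2.29 → 1.51): reflection off a lower-index medium gives no phase shift.
The two reflections differ by half a wavelength.
With one net inversion, constructive interference in reflection requires 2 n t = (m + ½) λ.
λ = 2 n t / (m + ½) = 1864 / (m + ½) nm.
m=1: 1243 nm (IR); m=2: 746 nm (visible); m=3: 533 nm (visible); m=4: 414 nm (visible); m=5: 339 nm (UV).

3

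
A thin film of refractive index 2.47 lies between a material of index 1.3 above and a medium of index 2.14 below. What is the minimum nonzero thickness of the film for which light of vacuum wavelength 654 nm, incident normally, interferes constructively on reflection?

Ray reflecting at the top interface goes from n = 1.3 toward n = 2.47: a half-wave phase shift.
Bottom surface (2.47 → 2.14): reflection off a lower-index medium gives no phase shift.
Exactly one π shift → a net half-wave offset.
With one net inversion, constructive interference in reflection requires 2 n t = (m + ½) λ.
Minimum at m = 0: t = λ / (4 n) = 654 / (4 × 2.47) = 66.2 nm.

66.2 nm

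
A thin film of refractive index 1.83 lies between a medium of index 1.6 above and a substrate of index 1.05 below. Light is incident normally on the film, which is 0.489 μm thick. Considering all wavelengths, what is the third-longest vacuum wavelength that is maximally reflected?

716 nm

Top surface (1.6 → 1.83): reflection off a higher-index medium gives a half-wave phase shift.
Ray reflecting at the bottom interface goes from n = 1.83 toward n = 1.05: no phase shift.
Exactly one π shift → a net half-wave offset.
For maximum reflection here: 2 n t = (m + ½) λ.
λ = 2 n t / (m + ½). The third-longest wavelength is m = 2: λ = 2 × 1.83 × 489 / 2.50 = 716 nm.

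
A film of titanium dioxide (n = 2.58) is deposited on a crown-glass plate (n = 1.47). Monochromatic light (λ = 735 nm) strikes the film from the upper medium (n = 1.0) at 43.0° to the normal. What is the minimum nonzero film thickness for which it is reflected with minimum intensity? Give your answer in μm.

Top surface (1.0 → 2.58): reflection off a higher-index medium gives a half-wave phase shift.
Ray reflecting at the bottom interface goes from n = 2.58 toward n = 1.47: no phase shift.
The two reflections differ by half a wavelength.
For dark reflection here: 2 n t cos θ_r = m λ.
Snell's law: 1.0 sin 43.0° = 2.58 sin θ_r → sin θ_r = 0.264, cos θ_r = 0.964.
Minimum nonzero at m = 1: t = λ / (2 n cos θ_r) = 735 / (2 × 2.58 × 0.964) = 148 nm.

0.148 μm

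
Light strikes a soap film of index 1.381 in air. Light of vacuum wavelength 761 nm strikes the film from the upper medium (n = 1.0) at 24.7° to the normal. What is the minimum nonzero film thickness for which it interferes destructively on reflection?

289 nm

Ray reflecting at the top interface goes from n = 1.0 toward n = 1.381: a half-wave phase shift.
Bottom surface (1.381 → 1.0): reflection off a lower-index medium gives no phase shift.
The two reflections differ by half a wavelength.
So the condition for destructive reflection is 2 n t cos θ_r = m λ.
Snell's law: 1.0 sin 24.7° = 1.381 sin θ_r → sin θ_r = 0.303, cos θ_r = 0.953.
Minimum nonzero at m = 1: t = λ / (2 n cos θ_r) = 761 / (2 × 1.381 × 0.953) = 289 nm.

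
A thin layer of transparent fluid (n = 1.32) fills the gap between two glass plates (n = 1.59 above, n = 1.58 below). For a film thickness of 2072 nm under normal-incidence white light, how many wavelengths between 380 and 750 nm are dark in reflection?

7

At the upper boundary (n = 1.59 to n = 1.32) the reflected ray undergoes no phase shift.
Bottom surface (1.32 → 1.58): reflection off a higher-index medium gives a half-wave phase shift.
Net: one phase inversion between the two reflected rays.
For weak reflection here: 2 n t = m λ.
λ = 2 n t / m = 5470 / m nm.
m=7: 781 nm (IR); m=8: 684 nm (visible); m=9: 608 nm (visible); m=10: 547 nm (visible); m=11: 497 nm (visible); m=12: 456 nm (visible); m=13: 421 nm (visible); m=14: 391 nm (visible); m=15: 365 nm (UV).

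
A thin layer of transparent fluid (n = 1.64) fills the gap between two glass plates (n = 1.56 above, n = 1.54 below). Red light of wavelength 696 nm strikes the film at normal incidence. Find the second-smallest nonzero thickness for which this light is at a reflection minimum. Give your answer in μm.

0.424 μm

Top surface (1.56 → 1.64): reflection off a higher-index medium gives a half-wave phase shift.
Ray reflecting at the bottom interface goes from n = 1.64 toward n = 1.54: no phase shift.
Exactly one π shift → a net half-wave offset.
With one net inversion, destructive interference in reflection requires 2 n t = m λ.
The second-smallest nonzero thickness corresponds to m = 2: t = m λ / (2 n) = 2.00 × 696 / (2 × 1.64) = 424 nm.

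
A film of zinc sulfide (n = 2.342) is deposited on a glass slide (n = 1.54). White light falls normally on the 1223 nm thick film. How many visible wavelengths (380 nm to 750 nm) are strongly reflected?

Top surface (1.0 → 2.342): reflection off a higher-index medium gives a half-wave phase shift.
Bottom surface (2.342 → 1.54): reflection off a lower-index medium gives no phase shift.
The two reflections differ by half a wavelength.
So the condition for constructive reflection is 2 n t = (m + ½) λ.
λ = 2 n t / (m + ½) = 5729 / (m + ½) nm.
m=7: 764 nm (IR); m=8: 674 nm (visible); m=9: 603 nm (visible); m=10: 546 nm (visible); m=11: 498 nm (visible); m=12: 458 nm (visible); m=13: 424 nm (visible); m=14: 395 nm (visible); m=15: 370 nm (UV).

7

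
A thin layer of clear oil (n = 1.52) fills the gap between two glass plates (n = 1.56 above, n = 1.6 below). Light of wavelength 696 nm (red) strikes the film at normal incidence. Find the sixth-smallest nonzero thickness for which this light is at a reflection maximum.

1259 nm

Top surface (1.56 → 1.52): reflection off a lower-index medium gives no phase shift.
Bottom surface (1.52 → 1.6): reflection off a higher-index medium gives a half-wave phase shift.
Exactly one π shift → a net half-wave offset.
For maximum reflection here: 2 n t = (m + ½) λ.
The sixth-smallest nonzero thickness corresponds to m = 5: t = (m + ½) λ / (2 n) = 5.50 × 696 / (2 × 1.52) = 1259 nm.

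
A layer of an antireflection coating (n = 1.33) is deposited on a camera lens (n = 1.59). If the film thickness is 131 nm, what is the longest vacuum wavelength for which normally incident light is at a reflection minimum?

697 nm

Ray reflecting at the top interface goes from n = 1.0 toward n = 1.33: a half-wave phase shift.
Ray reflecting at the bottom interface goes from n = 1.33 toward n = 1.59: a half-wave phase shift.
The two reflections carry the same phase change, so no net offset.
So the condition for destructive reflection is 2 n t = (m + ½) λ.
λ = 2 n t / (m + ½). The longest wavelength is m = 0: λ = 2 × 1.33 × 131 / 0.500 = 697 nm.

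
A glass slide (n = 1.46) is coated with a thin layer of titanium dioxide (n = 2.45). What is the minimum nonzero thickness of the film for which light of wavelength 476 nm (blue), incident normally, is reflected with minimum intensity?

97.1 nm

Top surface (1.0 → 2.45): reflection off a higher-index medium gives a half-wave phase shift.
Bottom surface (2.45 → 1.46): reflection off a lower-index medium gives no phase shift.
Exactly one π shift → a net half-wave offset.
With one net inversion, destructive interference in reflection requires 2 n t = m λ.
Minimum nonzero at m = 1: t = λ / (2 n) = 476 / (2 × 2.45) = 97.1 nm.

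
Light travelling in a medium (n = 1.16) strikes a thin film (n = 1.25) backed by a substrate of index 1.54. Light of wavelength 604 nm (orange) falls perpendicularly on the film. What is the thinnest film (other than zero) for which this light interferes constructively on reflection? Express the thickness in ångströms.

At the upper boundary (n = 1.16 to n = 1.25) the reflected ray undergoes a half-wave phase shift.
Bottom surface (1.25 → 1.54): reflection off a higher-index medium gives a half-wave phase shift.
Net: no relative phase inversion (both shifts match).
With no net inversion, constructive interference in reflection requires 2 n t = m λ.
Minimum nonzero at m = 1: t = λ / (2 n) = 604 / (2 × 1.25) = 242 nm.

2416 Å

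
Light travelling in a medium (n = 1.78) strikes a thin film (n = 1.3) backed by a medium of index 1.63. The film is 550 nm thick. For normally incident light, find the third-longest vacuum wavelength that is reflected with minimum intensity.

Top surface (1.78 → 1.3): reflection off a lower-index medium gives no phase shift.
At the lower boundary (n = 1.3 to n = 1.63) the reflected ray undergoes a half-wave phase shift.
Net: one phase inversion between the two reflected rays.
With one net inversion, destructive interference in reflection requires 2 n t = m λ.
λ = 2 n t / m. The third-longest wavelength is m = 3: λ = 2 × 1.3 × 550 / 3.00 = 477 nm.

477 nm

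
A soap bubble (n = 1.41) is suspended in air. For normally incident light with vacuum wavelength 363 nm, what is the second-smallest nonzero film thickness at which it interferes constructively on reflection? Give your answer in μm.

Ray reflecting at the top interface goes from n = 1.0 toward n = 1.41: a half-wave phase shift.
At the lower boundary (n = 1.41 to n = 1.0) the reflected ray undergoes no phase shift.
Exactly one π shift → a net half-wave offset.
So the condition for constructive reflection is 2 n t = (m + ½) λ.
The second-smallest nonzero thickness corresponds to m = 1: t = (m + ½) λ / (2 n) = 1.50 × 363 / (2 × 1.41) = 193 nm.

0.193 μm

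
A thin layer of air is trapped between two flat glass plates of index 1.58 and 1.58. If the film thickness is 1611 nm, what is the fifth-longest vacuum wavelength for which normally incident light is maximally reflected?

Ray reflecting at the top interface goes from n = 1.58 toward n = 1.0: no phase shift.
At the lower boundary (n = 1.0 to n = 1.58) the reflected ray undergoes a half-wave phase shift.
Net: one phase inversion between the two reflected rays.
With one net inversion, constructive interference in reflection requires 2 n t = (m + ½) λ.
λ = 2 n t / (m + ½). The fifth-longest wavelength is m = 4: λ = 2 × 1.0 × 1611 / 4.50 = 716 nm.

716 nm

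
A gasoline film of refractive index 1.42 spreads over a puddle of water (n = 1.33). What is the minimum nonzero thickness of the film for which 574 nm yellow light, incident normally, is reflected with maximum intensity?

Ray reflecting at the top interface goes from n = 1.0 toward n = 1.42: a half-wave phase shift.
At the lower boundary (n = 1.42 to n = 1.33) the reflected ray undergoes no phase shift.
The two reflections differ by half a wavelength.
So the condition for constructive reflection is 2 n t = (m + ½) λ.
Minimum at m = 0: t = λ / (4 n) = 574 / (4 × 1.42) = 101 nm.

101 nm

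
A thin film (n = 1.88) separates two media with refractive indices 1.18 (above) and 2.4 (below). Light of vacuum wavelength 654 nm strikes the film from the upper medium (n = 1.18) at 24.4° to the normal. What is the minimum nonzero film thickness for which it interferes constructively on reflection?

At the upper boundary (n = 1.18 to n = 1.88) the reflected ray undergoes a half-wave phase shift.
Bottom surface (1.88 → 2.4): reflection off a higher-index medium gives a half-wave phase shift.
Net: no relative phase inversion (both shifts match).
For strong reflection here: 2 n t cos θ_r = m λ.
Snell's law: 1.18 sin 24.4° = 1.88 sin θ_r → sin θ_r = 0.259, cos θ_r = 0.966.
Minimum nonzero at m = 1: t = λ / (2 n cos θ_r) = 654 / (2 × 1.88 × 0.966) = 180 nm.

180 nm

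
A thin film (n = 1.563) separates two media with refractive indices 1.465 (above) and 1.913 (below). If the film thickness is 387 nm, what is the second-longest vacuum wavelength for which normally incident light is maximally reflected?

Ray reflecting at the top interface goes from n = 1.465 toward n = 1.563: a half-wave phase shift.
Ray reflecting at the bottom interface goes from n = 1.563 toward n = 1.913: a half-wave phase shift.
The two reflections carry the same phase change, so no net offset.
For strong reflection here: 2 n t = m λ.
λ = 2 n t / m. The second-longest wavelength is m = 2: λ = 2 × 1.563 × 387 / 2.00 = 605 nm.

605 nm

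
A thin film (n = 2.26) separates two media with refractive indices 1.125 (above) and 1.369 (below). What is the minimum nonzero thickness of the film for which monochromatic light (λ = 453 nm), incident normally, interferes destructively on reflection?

At the upper boundary (n = 1.125 to n = 2.26) the reflected ray undergoes a half-wave phase shift.
Ray reflecting at the bottom interface goes from n = 2.26 toward n = 1.369: no phase shift.
The two reflections differ by half a wavelength.
For weak reflection here: 2 n t = m λ.
Minimum nonzero at m = 1: t = λ / (2 n) = 453 / (2 × 2.26) = 100 nm.

100 nm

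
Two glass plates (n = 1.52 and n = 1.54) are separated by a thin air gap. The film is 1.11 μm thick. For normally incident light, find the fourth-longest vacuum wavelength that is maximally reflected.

Ray reflecting at the top interface goes from n = 1.52 toward n = 1.0: no phase shift.
Bottom surface (1.0 → 1.54): reflection off a higher-index medium gives a half-wave phase shift.
Exactly one π shift → a net half-wave offset.
For strong reflection here: 2 n t = (m + ½) λ.
λ = 2 n t / (m + ½). The fourth-longest wavelength is m = 3: λ = 2 × 1.0 × 1110 / 3.50 = 634 nm.

634 nm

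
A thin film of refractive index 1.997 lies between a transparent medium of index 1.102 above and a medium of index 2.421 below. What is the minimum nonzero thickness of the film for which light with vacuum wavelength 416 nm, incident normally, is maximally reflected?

Ray reflecting at the top interface goes from n = 1.102 toward n = 1.997: a half-wave phase shift.
Bottom surface (1.997 → 2.421): reflection off a higher-index medium gives a half-wave phase shift.
Zero or two π shifts → no net half-wave offset.
For maximum reflection here: 2 n t = m λ.
Minimum nonzero at m = 1: t = λ / (2 n) = 416 / (2 × 1.997) = 104 nm.

104 nm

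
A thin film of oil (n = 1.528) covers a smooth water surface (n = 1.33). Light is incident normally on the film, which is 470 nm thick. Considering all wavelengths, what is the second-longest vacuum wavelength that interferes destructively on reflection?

At the upper boundary (n = 1.0 to n = 1.528) the reflected ray undergoes a half-wave phase shift.
At the lower boundary (n = 1.528 to n = 1.33) the reflected ray undergoes no phase shift.
Exactly one π shift → a net half-wave offset.
So the condition for destructive reflection is 2 n t = m λ.
λ = 2 n t / m. The second-longest wavelength is m = 2: λ = 2 × 1.528 × 470 / 2.00 = 718 nm.

718 nm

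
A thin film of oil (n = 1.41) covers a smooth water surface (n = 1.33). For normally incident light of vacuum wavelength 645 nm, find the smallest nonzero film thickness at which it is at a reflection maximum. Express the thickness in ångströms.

1144 Å

Ray reflecting at the top interface goes from n = 1.0 toward n = 1.41: a half-wave phase shift.
Ray reflecting at the bottom interface goes from n = 1.41 toward n = 1.33: no phase shift.
Net: one phase inversion between the two reflected rays.
With one net inversion, constructive interference in reflection requires 2 n t = (m + ½) λ.
Minimum at m = 0: t = λ / (4 n) = 645 / (4 × 1.41) = 114 nm.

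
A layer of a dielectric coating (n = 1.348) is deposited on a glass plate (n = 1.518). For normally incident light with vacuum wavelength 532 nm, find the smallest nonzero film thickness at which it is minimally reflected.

At the upper boundary (n = 1.0 to n = 1.348) the reflected ray undergoes a half-wave phase shift.
Bottom surface (1.348 → 1.518): reflection off a higher-index medium gives a half-wave phase shift.
Zero or two π shifts → no net half-wave offset.
So the condition for destructive reflection is 2 n t = (m + ½) λ.
Minimum at m = 0: t = λ / (4 n) = 532 / (4 × 1.348) = 98.7 nm.

98.7 nm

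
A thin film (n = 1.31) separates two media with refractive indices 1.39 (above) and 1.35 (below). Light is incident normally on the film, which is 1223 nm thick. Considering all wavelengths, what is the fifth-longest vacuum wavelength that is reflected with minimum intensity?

641 nm

Ray reflecting at the top interface goes from n = 1.39 toward n = 1.31: no phase shift.
Bottom surface (1.31 → 1.35): reflection off a higher-index medium gives a half-wave phase shift.
Exactly one π shift → a net half-wave offset.
So the condition for destructive reflection is 2 n t = m λ.
λ = 2 n t / m. The fifth-longest wavelength is m = 5: λ = 2 × 1.31 × 1223 / 5.00 = 641 nm.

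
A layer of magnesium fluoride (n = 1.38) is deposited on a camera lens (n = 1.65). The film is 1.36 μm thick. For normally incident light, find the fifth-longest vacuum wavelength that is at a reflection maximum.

Top surface (1.0 → 1.38): reflection off a higher-index medium gives a half-wave phase shift.
Bottom surface (1.38 → 1.65): reflection off a higher-index medium gives a half-wave phase shift.
Zero or two π shifts → no net half-wave offset.
With no net inversion, constructive interference in reflection requires 2 n t = m λ.
λ = 2 n t / m. The fifth-longest wavelength is m = 5: λ = 2 × 1.38 × 1360 / 5.00 = 751 nm.

751 nm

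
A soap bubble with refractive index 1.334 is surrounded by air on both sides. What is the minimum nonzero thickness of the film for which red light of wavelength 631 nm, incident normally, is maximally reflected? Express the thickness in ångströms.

1183 Å

Top surface (1.0 → 1.334): reflection off a higher-index medium gives a half-wave phase shift.
At the lower boundary (n = 1.334 to n = 1.0) the reflected ray undergoes no phase shift.
The two reflections differ by half a wavelength.
With one net inversion, constructive interference in reflection requires 2 n t = (m + ½) λ.
Minimum at m = 0: t = λ / (4 n) = 631 / (4 × 1.334) = 118 nm.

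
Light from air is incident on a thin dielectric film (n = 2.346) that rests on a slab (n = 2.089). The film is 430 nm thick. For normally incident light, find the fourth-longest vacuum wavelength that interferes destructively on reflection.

Ray reflecting at the top interface goes from n = 1.0 toward n = 2.346: a half-wave phase shift.
Bottom surface (2.346 → 2.089): reflection off a lower-index medium gives no phase shift.
Net: one phase inversion between the two reflected rays.
With one net inversion, destructive interference in reflection requires 2 n t = m λ.
λ = 2 n t / m. The fourth-longest wavelength is m = 4: λ = 2 × 2.346 × 430 / 4.00 = 504 nm.

504 nm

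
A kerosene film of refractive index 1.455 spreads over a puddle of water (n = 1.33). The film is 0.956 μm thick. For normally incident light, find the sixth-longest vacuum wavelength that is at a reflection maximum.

At the upper boundary (n = 1.0 to n = 1.455) the reflected ray undergoes a half-wave phase shift.
Bottom surface (1.455 → 1.33): reflection off a lower-index medium gives no phase shift.
The two reflections differ by half a wavelength.
With one net inversion, constructive interference in reflection requires 2 n t = (m + ½) λ.
λ = 2 n t / (m + ½). The sixth-longest wavelength is m = 5: λ = 2 × 1.455 × 956 / 5.50 = 506 nm.

506 nm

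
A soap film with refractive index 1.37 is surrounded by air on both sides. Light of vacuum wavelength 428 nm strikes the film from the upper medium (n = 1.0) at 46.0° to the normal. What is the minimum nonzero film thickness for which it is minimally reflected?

At the upper boundary (n = 1.0 to n = 1.37) the reflected ray undergoes a half-wave phase shift.
At the lower boundary (n = 1.37 to n = 1.0) the reflected ray undergoes no phase shift.
Exactly one π shift → a net half-wave offset.
With one net inversion, destructive interference in reflection requires 2 n t cos θ_r = m λ.
Snell's law: 1.0 sin 46.0° = 1.37 sin θ_r → sin θ_r = 0.525, cos θ_r = 0.851.
Minimum nonzero at m = 1: t = λ / (2 n cos θ_r) = 428 / (2 × 1.37 × 0.851) = 184 nm.

184 nm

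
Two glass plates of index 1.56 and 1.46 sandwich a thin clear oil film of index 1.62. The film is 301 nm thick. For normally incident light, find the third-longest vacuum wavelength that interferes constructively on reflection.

390 nm

Top surface (1.56 → 1.62): reflection off a higher-index medium gives a half-wave phase shift.
Ray reflecting at the bottom interface goes from n = 1.62 toward n = 1.46: no phase shift.
Net: one phase inversion between the two reflected rays.
For bright reflection here: 2 n t = (m + ½) λ.
λ = 2 n t / (m + ½). The third-longest wavelength is m = 2: λ = 2 × 1.62 × 301 / 2.50 = 390 nm.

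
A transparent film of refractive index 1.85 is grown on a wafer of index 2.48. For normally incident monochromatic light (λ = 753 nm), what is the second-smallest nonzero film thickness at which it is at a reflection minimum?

305 nm

At the upper boundary (n = 1.0 to n = 1.85) the reflected ray undergoes a half-wave phase shift.
At the lower boundary (n = 1.85 to n = 2.48) the reflected ray undergoes a half-wave phase shift.
The two reflections carry the same phase change, so no net offset.
For weak reflection here: 2 n t = (m + ½) λ.
The second-smallest nonzero thickness corresponds to m = 1: t = (m + ½) λ / (2 n) = 1.50 × 753 / (2 × 1.85) = 305 nm.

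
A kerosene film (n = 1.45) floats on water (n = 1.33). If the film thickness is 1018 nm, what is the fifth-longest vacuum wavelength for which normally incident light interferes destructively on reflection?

Top surface (1.0 → 1.45): reflection off a higher-index medium gives a half-wave phase shift.
At the lower boundary (n = 1.45 to n = 1.33) the reflected ray undergoes no phase shift.
Exactly one π shift → a net half-wave offset.
So the condition for destructive reflection is 2 n t = m λ.
λ = 2 n t / m. The fifth-longest wavelength is m = 5: λ = 2 × 1.45 × 1018 / 5.00 = 590 nm.

590 nm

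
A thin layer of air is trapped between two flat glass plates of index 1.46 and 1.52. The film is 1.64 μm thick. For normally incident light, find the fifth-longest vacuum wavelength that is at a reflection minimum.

At the upper boundary (n = 1.46 to n = 1.0) the reflected ray undergoes no phase shift.
Ray reflecting at the bottom interface goes from n = 1.0 toward n = 1.52: a half-wave phase shift.
Exactly one π shift → a net half-wave offset.
So the condition for destructive reflection is 2 n t = m λ.
λ = 2 n t / m. The fifth-longest wavelength is m = 5: λ = 2 × 1.0 × 1640 / 5.00 = 656 nm.

656 nm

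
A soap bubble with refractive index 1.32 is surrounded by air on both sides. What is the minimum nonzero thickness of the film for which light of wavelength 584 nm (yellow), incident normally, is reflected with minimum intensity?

At the upper boundary (n = 1.0 to n = 1.32) the reflected ray undergoes a half-wave phase shift.
At the lower boundary (n = 1.32 to n = 1.0) the reflected ray undergoes no phase shift.
Net: one phase inversion between the two reflected rays.
With one net inversion, destructive interference in reflection requires 2 n t = m λ.
Minimum nonzero at m = 1: t = λ / (2 n) = 584 / (2 × 1.32) = 221 nm.

221 nm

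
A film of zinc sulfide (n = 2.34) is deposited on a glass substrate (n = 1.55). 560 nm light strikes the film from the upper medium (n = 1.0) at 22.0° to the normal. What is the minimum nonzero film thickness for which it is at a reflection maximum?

At the upper boundary (n = 1.0 to n = 2.34) the reflected ray undergoes a half-wave phase shift.
At the lower boundary (n = 2.34 to n = 1.55) the reflected ray undergoes no phase shift.
Net: one phase inversion between the two reflected rays.
For strong reflection here: 2 n t cos θ_r = (m + ½) λ.
Snell's law: 1.0 sin 22.0° = 2.34 sin θ_r → sin θ_r = 0.160, cos θ_r = 0.987.
Minimum at m = 0: t = λ / (4 n cos θ_r) = 560 / (4 × 2.34 × 0.987) = 60.6 nm.

60.6 nm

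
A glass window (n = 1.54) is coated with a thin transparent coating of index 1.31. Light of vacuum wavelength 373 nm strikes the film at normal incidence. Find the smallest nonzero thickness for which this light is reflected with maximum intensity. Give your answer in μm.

Top surface (1.0 → 1.31): reflection off a higher-index medium gives a half-wave phase shift.
Bottom surface (1.31 → 1.54): reflection off a higher-index medium gives a half-wave phase shift.
The two reflections carry the same phase change, so no net offset.
So the condition for constructive reflection is 2 n t = m λ.
The smallest nonzero thickness corresponds to m = 1: t = m λ / (2 n) = 1.00 × 373 / (2 × 1.31) = 142 nm.

0.142 μm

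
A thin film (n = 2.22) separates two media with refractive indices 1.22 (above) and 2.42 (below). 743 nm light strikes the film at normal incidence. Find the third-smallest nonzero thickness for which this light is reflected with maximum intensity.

502 nm

At the upper boundary (n = 1.22 to n = 2.22) the reflected ray undergoes a half-wave phase shift.
Ray reflecting at the bottom interface goes from n = 2.22 toward n = 2.42: a half-wave phase shift.
Net: no relative phase inversion (both shifts match).
For strong reflection here: 2 n t = m λ.
The third-smallest nonzero thickness corresponds to m = 3: t = m λ / (2 n) = 3.00 × 743 / (2 × 2.22) = 502 nm.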